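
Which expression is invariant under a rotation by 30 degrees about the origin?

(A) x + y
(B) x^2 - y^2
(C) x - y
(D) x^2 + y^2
D

A rotation by 30 degrees sends (x, y) to (sqrt(3)x/2 - y/2, x/2 + sqrt(3)y/2).
Substitute the transformed coordinates into each option and compare with the original:
(A) x + y  ->  (sqrt(3)x/2 - y/2) + (x/2 + sqrt(3)y/2) = x/2 + sqrt(3)x/2 - y/2 + sqrt(3)y/2   [differs from x + y: not invariant]
(B) x^2 - y^2  ->  (sqrt(3)x/2 - y/2)^2 - (x/2 + sqrt(3)y/2)^2 = x^2/2 - sqrt(3)xy - y^2/2   [differs from x^2 - y^2: not invariant]
(C) x - y  ->  (sqrt(3)x/2 - y/2) - (x/2 + sqrt(3)y/2) = -x/2 + sqrt(3)x/2 - sqrt(3)y/2 - y/2   [differs from x - y: not invariant]
(D) x^2 + y^2  ->  (sqrt(3)x/2 - y/2)^2 + (x/2 + sqrt(3)y/2)^2 = x^2 + y^2   [equals x^2 + y^2: invariant]

Only option (D), x^2 + y^2, is unchanged by the transformation.
Geometrically, x^2 + y^2 is the squared distance from the origin, which every rotation about the origin preserves.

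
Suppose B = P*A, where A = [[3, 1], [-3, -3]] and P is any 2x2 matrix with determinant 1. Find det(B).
-6

By the multiplicative property of determinants, det(B) = det(P*A) = det(P) * det(A) = det(A),
so the determinant is invariant under multiplication by any determinant-1 matrix; we just need det(A).

det(A) = (3)(-3) - (1)(-3) = -9 - (-3) = -6

Therefore det(B) = 1 * (-6) = -6.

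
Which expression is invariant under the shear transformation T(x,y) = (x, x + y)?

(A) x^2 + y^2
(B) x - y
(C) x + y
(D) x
D

Under the shear T(x,y) = (x, x + y):
Substitute the transformed coordinates into each option and compare with the original:
(A) x^2 + y^2  ->  (x)^2 + (x + y)^2 = 2x^2 + 2xy + y^2   [differs from x^2 + y^2: not invariant]
(B) x - y  ->  (x) - (x + y) = -y   [differs from x - y: not invariant]
(C) x + y  ->  (x) + (x + y) = 2x + y   [differs from x + y: not invariant]
(D) x  ->  (x) = x   [equals x: invariant]

Only option (D), x, is unchanged by the transformation.
A vertical shear moves points parallel to the y-axis, so the x-coordinate (and any function of x alone) is unchanged.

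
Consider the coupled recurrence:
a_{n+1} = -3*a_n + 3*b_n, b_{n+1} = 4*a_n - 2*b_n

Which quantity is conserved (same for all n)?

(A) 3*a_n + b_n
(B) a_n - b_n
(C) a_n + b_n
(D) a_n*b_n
C

Replace a_n by a_{n+1} = -3*a_n + 3*b_n and b_n by b_{n+1} = 4*a_n - 2*b_n in each option and simplify:
(A) 3*a_n + b_n  ->  3*(-3*a_n + 3*b_n) + (4*a_n - 2*b_n) = -5*a_n + 7*b_n   [not conserved]
(B) a_n - b_n  ->  (-3*a_n + 3*b_n) - (4*a_n - 2*b_n) = -7*a_n + 5*b_n   [not conserved]
(C) a_n + b_n  ->  (-3*a_n + 3*b_n) + (4*a_n - 2*b_n) = a_n + b_n   [conserved]
(D) a_n*b_n  ->  (-3*a_n + 3*b_n)*(4*a_n - 2*b_n) = -12*a_n^2 + 18*a_n*b_n - 6*b_n^2   [not conserved]

Only (C) a_n + b_n returns to itself after one step, so it is the conserved quantity.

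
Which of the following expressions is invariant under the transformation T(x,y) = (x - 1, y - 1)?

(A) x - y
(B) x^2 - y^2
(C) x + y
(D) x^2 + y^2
A

An expression E(x,y) is invariant under T if E(T(x,y)) = E(x,y). Here T(x,y) = (x - 1, y - 1).
Substitute the transformed coordinates into each option and compare with the original:
(A) x - y  ->  (x - 1) - (y - 1) = x - y   [equals x - y: invariant]
(B) x^2 - y^2  ->  (x - 1)^2 - (y - 1)^2 = x^2 - 2x - y^2 + 2y   [differs from x^2 - y^2: not invariant]
(C) x + y  ->  (x - 1) + (y - 1) = x + y - 2   [differs from x + y: not invariant]
(D) x^2 + y^2  ->  (x - 1)^2 + (y - 1)^2 = x^2 - 2x + y^2 - 2y + 2   [differs from x^2 + y^2: not invariant]

Only option (A), x - y, is unchanged by the transformation.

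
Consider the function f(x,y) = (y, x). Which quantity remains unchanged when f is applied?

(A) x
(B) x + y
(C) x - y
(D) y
B

For f(x,y) = (y, x):
After applying f: x' = y, y' = x. So x' + y' = y + x = x + y.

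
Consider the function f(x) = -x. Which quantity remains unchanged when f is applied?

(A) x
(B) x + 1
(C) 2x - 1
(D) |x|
D

For f(x) = -x:
Applying f replaces x by -x. Since |-x| = |x|, the absolute value is unchanged by f, whereas x -> -x, 2x - 1 -> -2x - 1 and x + 1 -> -x + 1 all change.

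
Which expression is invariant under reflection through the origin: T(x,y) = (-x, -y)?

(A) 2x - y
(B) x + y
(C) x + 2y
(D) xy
D

The map is reflection through the origin: T(x,y) = (-x, -y).
Substitute the transformed coordinates into each option and compare with the original:
(A) 2x - y  ->  2(-x) - (-y) = -2x + y   [differs from 2x - y: not invariant]
(B) x + y  ->  (-x) + (-y) = -x - y   [differs from x + y: not invariant]
(C) x + 2y  ->  (-x) + 2(-y) = -x - 2y   [differs from x + 2y: not invariant]
(D) xy  ->  (-x)(-y) = xy   [equals xy: invariant]

Only option (D), xy, is unchanged by the transformation.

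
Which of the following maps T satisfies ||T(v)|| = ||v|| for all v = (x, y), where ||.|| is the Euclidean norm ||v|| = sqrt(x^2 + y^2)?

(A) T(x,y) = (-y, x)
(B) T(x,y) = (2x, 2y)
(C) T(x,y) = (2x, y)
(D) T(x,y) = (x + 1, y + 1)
A

A transformation preserves a norm if ||T(v)|| = ||v|| for every v; a single vector where the norm changes rules an option out.

(A) T(x,y) = (-y, x): preserves the norm -- it is an orthogonal map (a rotation/reflection), and (-y)^2 + (x)^2 simplifies to x^2 + y^2.
(B) T(x,y) = (2x, 2y): v = (1, 0) has norm sqrt((1)^2 + (0)^2) = 1, but T(v) = (2, 0) has norm 2 -- not preserved.
(C) T(x,y) = (2x, y): v = (1, 0) has norm sqrt((1)^2 + (0)^2) = 1, but T(v) = (2, 0) has norm 2 -- not preserved.
(D) T(x,y) = (x + 1, y + 1): v = (1, 0) has norm sqrt((1)^2 + (0)^2) = 1, but T(v) = (2, 1) has norm sqrt(5) -- not preserved.

Therefore the answer is (A).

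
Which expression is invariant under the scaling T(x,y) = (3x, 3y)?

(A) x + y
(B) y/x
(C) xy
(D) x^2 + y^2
B

Under the uniform scaling T(x,y) = (3x, 3y):
Substitute the transformed coordinates into each option and compare with the original:
(A) x + y  ->  (3x) + (3y) = 3x + 3y   [differs from x + y: not invariant]
(B) y/x  ->  (3y)/(3x) = y/x   [equals y/x: invariant]
(C) xy  ->  (3x)(3y) = 9xy   [differs from xy: not invariant]
(D) x^2 + y^2  ->  (3x)^2 + (3y)^2 = 9x^2 + 9y^2   [differs from x^2 + y^2: not invariant]

Only option (B), y/x, is unchanged by the transformation.
The common factor 3 cancels in a ratio of coordinates, while sums, products and sums of squares pick up factors of 3 or 9.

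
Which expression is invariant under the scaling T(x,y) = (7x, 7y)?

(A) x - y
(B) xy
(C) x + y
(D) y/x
D

Under the uniform scaling T(x,y) = (7x, 7y):
Substitute the transformed coordinates into each option and compare with the original:
(A) x - y  ->  (7x) - (7y) = 7x - 7y   [differs from x - y: not invariant]
(B) xy  ->  (7x)(7y) = 49xy   [differs from xy: not invariant]
(C) x + y  ->  (7x) + (7y) = 7x + 7y   [differs from x + y: not invariant]
(D) y/x  ->  (7y)/(7x) = y/x   [equals y/x: invariant]

Only option (D), y/x, is unchanged by the transformation.
The common factor 7 cancels in a ratio of coordinates, while sums, products and sums of squares pick up factors of 7 or 49.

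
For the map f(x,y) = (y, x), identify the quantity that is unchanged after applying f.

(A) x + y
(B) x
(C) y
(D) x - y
A

For f(x,y) = (y, x):
After applying f: x' = y, y' = x. So x' + y' = y + x = x + y.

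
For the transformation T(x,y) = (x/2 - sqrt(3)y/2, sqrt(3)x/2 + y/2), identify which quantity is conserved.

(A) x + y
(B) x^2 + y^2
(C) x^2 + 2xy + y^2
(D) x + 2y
B

An expression E(x,y) is invariant under T if E(T(x,y)) = E(x,y). Here T(x,y) = (x/2 - sqrt(3)y/2, sqrt(3)x/2 + y/2).
Substitute the transformed coordinates into each option and compare with the original:
(A) x + y  ->  (x/2 - sqrt(3)y/2) + (sqrt(3)x/2 + y/2) = x/2 + sqrt(3)x/2 - sqrt(3)y/2 + y/2   [differs from x + y: not invariant]
(B) x^2 + y^2  ->  (x/2 - sqrt(3)y/2)^2 + (sqrt(3)x/2 + y/2)^2 = x^2 + y^2   [equals x^2 + y^2: invariant]
(C) x^2 + 2xy + y^2  ->  (x/2 - sqrt(3)y/2)^2 + 2(x/2 - sqrt(3)y/2)(sqrt(3)x/2 + y/2) + (sqrt(3)x/2 + y/2)^2 = sqrt(3)x^2/2 + x^2 - xy - sqrt(3)y^2/2 + y^2   [differs from x^2 + 2xy + y^2: not invariant]
(D) x + 2y  ->  (x/2 - sqrt(3)y/2) + 2(sqrt(3)x/2 + y/2) = x/2 + sqrt(3)x - sqrt(3)y/2 + y   [differs from x + 2y: not invariant]

Only option (B), x^2 + y^2, is unchanged by the transformation.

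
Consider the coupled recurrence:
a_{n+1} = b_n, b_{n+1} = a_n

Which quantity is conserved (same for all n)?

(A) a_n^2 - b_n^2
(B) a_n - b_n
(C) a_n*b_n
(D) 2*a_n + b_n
C

Replace a_n by a_{n+1} = b_n and b_n by b_{n+1} = a_n in each option and simplify:
(A) a_n^2 - b_n^2  ->  (b_n)^2 - (a_n)^2 = -a_n^2 + b_n^2   [not conserved]
(B) a_n - b_n  ->  (b_n) - (a_n) = -a_n + b_n   [not conserved]
(C) a_n*b_n  ->  (b_n)*(a_n) = a_n*b_n   [conserved]
(D) 2*a_n + b_n  ->  2*(b_n) + (a_n) = a_n + 2*b_n   [not conserved]

Only (C) a_n*b_n returns to itself after one step, so it is the conserved quantity.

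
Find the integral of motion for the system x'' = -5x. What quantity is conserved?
E = (x')^2 + 5x^2

Multiply the equation by x':
x' * x'' = -5x * x'
The left side is d/dt[(x')^2/2] and the right side is d/dt[-5x^2/2], so
d/dt[(x')^2/2 + 5x^2/2] = 0, i.e. (x')^2/2 + 5x^2/2 = constant.
Multiplying by 2, the integral of motion is E = (x')^2 + 5x^2.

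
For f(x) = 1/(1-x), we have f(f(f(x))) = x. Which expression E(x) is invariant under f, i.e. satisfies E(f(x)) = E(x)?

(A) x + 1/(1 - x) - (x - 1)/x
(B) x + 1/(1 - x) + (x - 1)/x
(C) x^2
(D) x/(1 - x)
B

Replace x by f(x) = 1/(1 - x) in each option and simplify. As a quick numerical cross-check, also compare E(5) with E(f(5)) = E(-1/4).

(A) x + 1/(1 - x) - (x - 1)/x  ->  (1/(1 - x)) + 1/(1 - (1/(1 - x))) - ((1/(1 - x)) - 1)/(1/(1 - x)) = (x^2(1 - x) - x + (x - 1)^2)/(x(x - 1)); check: E(5) = 79/20 but E(-1/4) = -89/20.   [not invariant]
(B) x + 1/(1 - x) + (x - 1)/x  ->  (1/(1 - x)) + 1/(1 - (1/(1 - x))) + ((1/(1 - x)) - 1)/(1/(1 - x)), which simplifies back to x + 1/(1 - x) + (x - 1)/x; check: E(5) = 111/20, E(-1/4) = 111/20.   [invariant]
(C) x^2  ->  (1/(1 - x))^2 = (x - 1)^(-2); check: E(5) = 25 but E(-1/4) = 1/16.   [not invariant]
(D) x/(1 - x)  ->  (1/(1 - x))/(1 - (1/(1 - x))) = -1/x; check: E(5) = -5/4 but E(-1/4) = -1/5.   [not invariant]

Only (B) is unchanged. Indeed f(f(x)) = 1/(1 - 1/(1-x)) = (1-x)/(-x) = (x-1)/x, so E(x) = x + f(x) + f(f(x)) is the sum over the whole 3-cycle; applying f just permutes the three terms cyclically (x -> f(x) -> f(f(x)) -> x), leaving the sum unchanged.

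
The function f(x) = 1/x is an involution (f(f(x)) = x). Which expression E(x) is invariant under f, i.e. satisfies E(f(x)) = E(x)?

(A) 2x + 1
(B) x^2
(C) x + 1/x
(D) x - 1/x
C

Replace x by f(x) = 1/x in each option and simplify. As a quick numerical cross-check, also compare E(4) with E(f(4)) = E(1/4).

(A) 2x + 1  ->  2(1/x) + 1 = (x + 2)/x; check: E(4) = 9 but E(1/4) = 3/2.   [not invariant]
(B) x^2  ->  (1/x)^2 = x^(-2); check: E(4) = 16 but E(1/4) = 1/16.   [not invariant]
(C) x + 1/x  ->  (1/x) + 1/(1/x), which simplifies back to x + 1/x; check: E(4) = 17/4, E(1/4) = 17/4.   [invariant]
(D) x - 1/x  ->  (1/x) - 1/(1/x) = -x + 1/x; check: E(4) = 15/4 but E(1/4) = -15/4.   [not invariant]

Only (C) is unchanged. E is symmetric under swapping x with f(x) = 1/x, which is exactly what an involution does.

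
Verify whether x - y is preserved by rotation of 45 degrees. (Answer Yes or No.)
No

Applying rotation by 45 degrees: x' = x*cos(45 degrees) - y*sin(45 degrees) = sqrt(2)x/2 - sqrt(2)y/2, y' = x*sin(45 degrees) + y*cos(45 degrees) = sqrt(2)x/2 + sqrt(2)y/2

Substituting into x - y:
(sqrt(2)x/2 - sqrt(2)y/2) - (sqrt(2)x/2 + sqrt(2)y/2)
= -sqrt(2)y

This differs from the original expression x - y, so it is NOT invariant.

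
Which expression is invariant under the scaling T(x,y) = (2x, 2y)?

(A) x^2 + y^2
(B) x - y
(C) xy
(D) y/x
D

Under the uniform scaling T(x,y) = (2x, 2y):
Substitute the transformed coordinates into each option and compare with the original:
(A) x^2 + y^2  ->  (2x)^2 + (2y)^2 = 4x^2 + 4y^2   [differs from x^2 + y^2: not invariant]
(B) x - y  ->  (2x) - (2y) = 2x - 2y   [differs from x - y: not invariant]
(C) xy  ->  (2x)(2y) = 4xy   [differs from xy: not invariant]
(D) y/x  ->  (2y)/(2x) = y/x   [equals y/x: invariant]

Only option (D), y/x, is unchanged by the transformation.
The common factor 2 cancels in a ratio of coordinates, while sums, products and sums of squares pick up factors of 2 or 4.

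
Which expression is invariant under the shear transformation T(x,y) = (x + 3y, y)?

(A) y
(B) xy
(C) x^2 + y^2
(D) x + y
A

Under the shear T(x,y) = (x + 3y, y):
Substitute the transformed coordinates into each option and compare with the original:
(A) y  ->  (y) = y   [equals y: invariant]
(B) xy  ->  (x + 3y)(y) = xy + 3y^2   [differs from xy: not invariant]
(C) x^2 + y^2  ->  (x + 3y)^2 + (y)^2 = x^2 + 6xy + 10y^2   [differs from x^2 + y^2: not invariant]
(D) x + y  ->  (x + 3y) + (y) = x + 4y   [differs from x + y: not invariant]

Only option (A), y, is unchanged by the transformation.
A horizontal shear moves points parallel to the x-axis, so the y-coordinate (and any function of y alone) is unchanged.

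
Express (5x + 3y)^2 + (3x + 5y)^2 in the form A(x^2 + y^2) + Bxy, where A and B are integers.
34(x^2 + y^2) + 60xy

Expanding: (5x + 3y)^2 = 25x^2 + 30xy + 9y^2
(3x + 5y)^2 = 9x^2 + 30xy + 25y^2
Sum = (25+9)(x^2+y^2) + 60xy = 34(x^2 + y^2) + 60xy
This is symmetric in x and y.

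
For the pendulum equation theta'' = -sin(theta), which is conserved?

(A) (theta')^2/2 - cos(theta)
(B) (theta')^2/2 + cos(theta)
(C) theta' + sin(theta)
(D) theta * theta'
A

A first integral I satisfies dI/dt = 0 along every solution. Differentiate each option and use the equation of motion:
(A) d/dt[(theta')^2/2 - cos(theta)] = theta' theta'' + sin(theta) theta' = theta'(-sin(theta)) + theta' sin(theta) = 0
(B) d/dt[(theta')^2/2 + cos(theta)] = theta' theta'' - sin(theta) theta' = -2 theta' sin(theta), not identically 0
(C) d/dt[theta' + sin(theta)] = theta'' + cos(theta) theta' = -sin(theta) + theta' cos(theta), not identically 0
(D) d/dt[theta * theta'] = (theta')^2 + theta theta'' = (theta')^2 - theta sin(theta), not identically 0

Only (A) has zero time-derivative. This is the total energy: kinetic (theta')^2/2 plus potential -cos(theta).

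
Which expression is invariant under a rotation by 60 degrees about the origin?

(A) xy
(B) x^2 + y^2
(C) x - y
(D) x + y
B

A rotation by 60 degrees sends (x, y) to (x/2 - sqrt(3)y/2, sqrt(3)x/2 + y/2).
Substitute the transformed coordinates into each option and compare with the original:
(A) xy  ->  (x/2 - sqrt(3)y/2)(sqrt(3)x/2 + y/2) = sqrt(3)x^2/4 - xy/2 - sqrt(3)y^2/4   [differs from xy: not invariant]
(B) x^2 + y^2  ->  (x/2 - sqrt(3)y/2)^2 + (sqrt(3)x/2 + y/2)^2 = x^2 + y^2   [equals x^2 + y^2: invariant]
(C) x - y  ->  (x/2 - sqrt(3)y/2) - (sqrt(3)x/2 + y/2) = -sqrt(3)x/2 + x/2 - sqrt(3)y/2 - y/2   [differs from x - y: not invariant]
(D) x + y  ->  (x/2 - sqrt(3)y/2) + (sqrt(3)x/2 + y/2) = x/2 + sqrt(3)x/2 - sqrt(3)y/2 + y/2   [differs from x + y: not invariant]

Only option (B), x^2 + y^2, is unchanged by the transformation.
Geometrically, x^2 + y^2 is the squared distance from the origin, which every rotation about the origin preserves.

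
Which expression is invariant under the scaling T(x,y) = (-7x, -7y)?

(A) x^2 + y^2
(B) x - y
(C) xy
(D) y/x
D

Under the uniform scaling T(x,y) = (-7x, -7y):
Substitute the transformed coordinates into each option and compare with the original:
(A) x^2 + y^2  ->  (-7x)^2 + (-7y)^2 = 49x^2 + 49y^2   [differs from x^2 + y^2: not invariant]
(B) x - y  ->  (-7x) - (-7y) = -7x + 7y   [differs from x - y: not invariant]
(C) xy  ->  (-7x)(-7y) = 49xy   [differs from xy: not invariant]
(D) y/x  ->  (-7y)/(-7x) = y/x   [equals y/x: invariant]

Only option (D), y/x, is unchanged by the transformation.
The common factor -7 cancels in a ratio of coordinates, while sums, products and sums of squares pick up factors of -7 or 49.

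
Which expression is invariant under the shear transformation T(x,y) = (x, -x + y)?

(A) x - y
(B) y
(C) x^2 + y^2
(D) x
D

Under the shear T(x,y) = (x, -x + y):
Substitute the transformed coordinates into each option and compare with the original:
(A) x - y  ->  (x) - (-x + y) = 2x - y   [differs from x - y: not invariant]
(B) y  ->  (-x + y) = -x + y   [differs from y: not invariant]
(C) x^2 + y^2  ->  (x)^2 + (-x + y)^2 = 2x^2 - 2xy + y^2   [differs from x^2 + y^2: not invariant]
(D) x  ->  (x) = x   [equals x: invariant]

Only option (D), x, is unchanged by the transformation.
A vertical shear moves points parallel to the y-axis, so the x-coordinate (and any function of x alone) is unchanged.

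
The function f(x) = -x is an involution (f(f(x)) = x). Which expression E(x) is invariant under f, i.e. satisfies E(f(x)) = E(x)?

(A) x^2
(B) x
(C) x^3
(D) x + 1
A

Replace x by f(x) = -x in each option and simplify. As a quick numerical cross-check, also compare E(5) with E(f(5)) = E(-5).

(A) x^2  ->  (-x)^2, which simplifies back to x^2; check: E(5) = 25, E(-5) = 25.   [invariant]
(B) x  ->  (-x) = -x; check: E(5) = 5 but E(-5) = -5.   [not invariant]
(C) x^3  ->  (-x)^3 = -x^3; check: E(5) = 125 but E(-5) = -125.   [not invariant]
(D) x + 1  ->  (-x) + 1 = 1 - x; check: E(5) = 6 but E(-5) = -4.   [not invariant]

Only (A) is unchanged. E is symmetric under swapping x with f(x) = -x, which is exactly what an involution does.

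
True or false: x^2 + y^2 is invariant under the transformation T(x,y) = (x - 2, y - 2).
False

Substitute T(x,y) = (x - 2, y - 2) into the expression and compare with the original.

Original: x^2 + y^2
After applying T: (x - 2)^2 + (y - 2)^2 = x^2 - 4x + y^2 - 4y + 8

This differs from the original x^2 + y^2 (difference: -4x - 4y + 8), so the expression is NOT invariant.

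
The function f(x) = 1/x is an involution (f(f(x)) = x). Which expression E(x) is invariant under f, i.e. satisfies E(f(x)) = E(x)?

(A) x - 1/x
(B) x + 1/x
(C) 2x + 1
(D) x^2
B

Replace x by f(x) = 1/x in each option and simplify. As a quick numerical cross-check, also compare E(3) with E(f(3)) = E(1/3).

(A) x - 1/x  ->  (1/x) - 1/(1/x) = -x + 1/x; check: E(3) = 8/3 but E(1/3) = -8/3.   [not invariant]
(B) x + 1/x  ->  (1/x) + 1/(1/x), which simplifies back to x + 1/x; check: E(3) = 10/3, E(1/3) = 10/3.   [invariant]
(C) 2x + 1  ->  2(1/x) + 1 = (x + 2)/x; check: E(3) = 7 but E(1/3) = 5/3.   [not invariant]
(D) x^2  ->  (1/x)^2 = x^(-2); check: E(3) = 9 but E(1/3) = 1/9.   [not invariant]

Only (B) is unchanged. E is symmetric under swapping x with f(x) = 1/x, which is exactly what an involution does.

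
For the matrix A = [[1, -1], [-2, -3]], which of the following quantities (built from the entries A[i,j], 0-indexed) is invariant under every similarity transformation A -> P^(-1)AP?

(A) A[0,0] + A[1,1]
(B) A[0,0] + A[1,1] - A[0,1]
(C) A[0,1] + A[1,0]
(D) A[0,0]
A

A[0,0] + A[1,1] is the trace of A. By the cyclic property of the trace, tr(P^(-1)AP) = tr(APP^(-1)) = tr(A), so it is the same for every matrix similar to A.

The other combinations are not similarity invariants. For example, take P = [[1, 1], [0, 1]] (det P = 1), so P^(-1) = [[1, -1], [0, 1]] and
B = P^(-1)AP = [[3, 5], [-2, -5]].
Evaluating each option on A and on B:
(A) A[0,0] + A[1,1]: -2 for A, -2 for B -> unchanged
(B) A[0,0] + A[1,1] - A[0,1]: -1 for A, -7 for B -> changes
(C) A[0,1] + A[1,0]: -3 for A, 3 for B -> changes
(D) A[0,0]: 1 for A, 3 for B -> changes

Only (A) A[0,0] + A[1,1] = -2 survives (and it does so for every P, not just this one), so it is the invariant.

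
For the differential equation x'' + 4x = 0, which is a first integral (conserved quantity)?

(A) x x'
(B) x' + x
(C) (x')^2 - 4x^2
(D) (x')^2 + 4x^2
D

A first integral I satisfies dI/dt = 0 along every solution. Differentiate each option and use the equation of motion:
(A) d/dt[x x'] = (x')^2 + x x'' = (x')^2 - 4x^2, not identically 0
(B) d/dt[x' + x] = x'' + x' = -4x + x', not identically 0
(C) d/dt[(x')^2 - 4x^2] = 2x'x'' - 8x x' = -16x x', not identically 0
(D) d/dt[(x')^2 + 4x^2] = 2x'x'' + 8x x' = 2x'(-4x) + 8x x' = 0

Only (D) has zero time-derivative. So the energy-like quantity (x')^2 + 4x^2 is the first integral.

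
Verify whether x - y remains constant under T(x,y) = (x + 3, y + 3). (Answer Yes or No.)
Yes

Substitute T(x,y) = (x + 3, y + 3) into the expression and compare with the original.

Original: x - y
After applying T: (x + 3) - (y + 3) = x - y

This is identical to the original x - y, so the expression is invariant.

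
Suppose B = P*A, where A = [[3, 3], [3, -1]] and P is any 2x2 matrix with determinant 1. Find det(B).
-12

By the multiplicative property of determinants, det(B) = det(P*A) = det(P) * det(A) = det(A),
so the determinant is invariant under multiplication by any determinant-1 matrix; we just need det(A).

det(A) = (3)(-1) - (3)(3) = -3 - 9 = -12

Therefore det(B) = 1 * (-12) = -12.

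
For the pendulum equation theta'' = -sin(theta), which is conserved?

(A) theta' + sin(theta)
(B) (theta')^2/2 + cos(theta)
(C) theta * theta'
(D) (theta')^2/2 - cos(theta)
D

A first integral I satisfies dI/dt = 0 along every solution. Differentiate each option and use the equation of motion:
(A) d/dt[theta' + sin(theta)] = theta'' + cos(theta) theta' = -sin(theta) + theta' cos(theta), not identically 0
(B) d/dt[(theta')^2/2 + cos(theta)] = theta' theta'' - sin(theta) theta' = -2 theta' sin(theta), not identically 0
(C) d/dt[theta * theta'] = (theta')^2 + theta theta'' = (theta')^2 - theta sin(theta), not identically 0
(D) d/dt[(theta')^2/2 - cos(theta)] = theta' theta'' + sin(theta) theta' = theta'(-sin(theta)) + theta' sin(theta) = 0

Only (D) has zero time-derivative. This is the total energy: kinetic (theta')^2/2 plus potential -cos(theta).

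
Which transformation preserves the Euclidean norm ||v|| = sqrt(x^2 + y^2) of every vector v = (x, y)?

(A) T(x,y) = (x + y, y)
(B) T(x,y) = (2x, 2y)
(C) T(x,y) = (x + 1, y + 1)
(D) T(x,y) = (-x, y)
D

A transformation preserves a norm if ||T(v)|| = ||v|| for every v; a single vector where the norm changes rules an option out.

(A) T(x,y) = (x + y, y): v = (0, 1) has norm sqrt((0)^2 + (1)^2) = 1, but T(v) = (1, 1) has norm sqrt(2) -- not preserved.
(B) T(x,y) = (2x, 2y): v = (1, 0) has norm sqrt((1)^2 + (0)^2) = 1, but T(v) = (2, 0) has norm 2 -- not preserved.
(C) T(x,y) = (x + 1, y + 1): v = (1, 0) has norm sqrt((1)^2 + (0)^2) = 1, but T(v) = (2, 1) has norm sqrt(5) -- not preserved.
(D) T(x,y) = (-x, y): preserves the norm -- it is an orthogonal map (a rotation/reflection), and (-x)^2 + (y)^2 simplifies to x^2 + y^2.

Therefore the answer is (D).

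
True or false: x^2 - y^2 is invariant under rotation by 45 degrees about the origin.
False

Applying rotation by 45 degrees: x' = x*cos(45 degrees) - y*sin(45 degrees) = sqrt(2)x/2 - sqrt(2)y/2, y' = x*sin(45 degrees) + y*cos(45 degrees) = sqrt(2)x/2 + sqrt(2)y/2

Substituting into x^2 - y^2:
(sqrt(2)x/2 - sqrt(2)y/2)^2 - (sqrt(2)x/2 + sqrt(2)y/2)^2
= -2xy

This differs from the original expression x^2 - y^2, so it is NOT invariant.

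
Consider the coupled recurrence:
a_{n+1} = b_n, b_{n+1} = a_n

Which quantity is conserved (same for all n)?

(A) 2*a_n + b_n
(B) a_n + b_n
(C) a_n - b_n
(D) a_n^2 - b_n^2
B

Replace a_n by a_{n+1} = b_n and b_n by b_{n+1} = a_n in each option and simplify:
(A) 2*a_n + b_n  ->  2*(b_n) + (a_n) = a_n + 2*b_n   [not conserved]
(B) a_n + b_n  ->  (b_n) + (a_n) = a_n + b_n   [conserved]
(C) a_n - b_n  ->  (b_n) - (a_n) = -a_n + b_n   [not conserved]
(D) a_n^2 - b_n^2  ->  (b_n)^2 - (a_n)^2 = -a_n^2 + b_n^2   [not conserved]

Only (B) a_n + b_n returns to itself after one step, so it is the conserved quantity.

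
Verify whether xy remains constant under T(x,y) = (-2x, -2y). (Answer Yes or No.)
No

Substitute T(x,y) = (-2x, -2y) into the expression and compare with the original.

Original: xy
After applying T: (-2x)(-2y) = 4xy

This differs from the original xy (difference: 3xy), so the expression is NOT invariant.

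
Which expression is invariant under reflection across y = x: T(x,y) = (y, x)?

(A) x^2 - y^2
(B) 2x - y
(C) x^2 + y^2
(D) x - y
C

The map is reflection across y = x: T(x,y) = (y, x).
Substitute the transformed coordinates into each option and compare with the original:
(A) x^2 - y^2  ->  (y)^2 - (x)^2 = -x^2 + y^2   [differs from x^2 - y^2: not invariant]
(B) 2x - y  ->  2(y) - (x) = -x + 2y   [differs from 2x - y: not invariant]
(C) x^2 + y^2  ->  (y)^2 + (x)^2 = x^2 + y^2   [equals x^2 + y^2: invariant]
(D) x - y  ->  (y) - (x) = -x + y   [differs from x - y: not invariant]

Only option (C), x^2 + y^2, is unchanged by the transformation.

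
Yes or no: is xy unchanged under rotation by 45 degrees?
No

Applying rotation by 45 degrees: x' = x*cos(45 degrees) - y*sin(45 degrees) = sqrt(2)x/2 - sqrt(2)y/2, y' = x*sin(45 degrees) + y*cos(45 degrees) = sqrt(2)x/2 + sqrt(2)y/2

Substituting into xy:
(sqrt(2)x/2 - sqrt(2)y/2)(sqrt(2)x/2 + sqrt(2)y/2)
= x^2/2 - y^2/2

This differs from the original expression xy, so it is NOT invariant.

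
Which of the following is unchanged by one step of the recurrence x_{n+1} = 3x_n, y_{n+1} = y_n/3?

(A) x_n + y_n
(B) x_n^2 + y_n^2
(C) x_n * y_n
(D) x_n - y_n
C

For the recurrence x_{n+1} = 3x_n, y_{n+1} = y_n/3:

x_{n+1} * y_{n+1} = (3x_n) * (y_n/3) = x_n * y_n
The product is conserved.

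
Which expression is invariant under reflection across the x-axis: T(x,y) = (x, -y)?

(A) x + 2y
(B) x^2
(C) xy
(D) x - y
B

The map is reflection across the x-axis: T(x,y) = (x, -y).
Substitute the transformed coordinates into each option and compare with the original:
(A) x + 2y  ->  (x) + 2(-y) = x - 2y   [differs from x + 2y: not invariant]
(B) x^2  ->  (x)^2 = x^2   [equals x^2: invariant]
(C) xy  ->  (x)(-y) = -xy   [differs from xy: not invariant]
(D) x - y  ->  (x) - (-y) = x + y   [differs from x - y: not invariant]

Only option (B), x^2, is unchanged by the transformation.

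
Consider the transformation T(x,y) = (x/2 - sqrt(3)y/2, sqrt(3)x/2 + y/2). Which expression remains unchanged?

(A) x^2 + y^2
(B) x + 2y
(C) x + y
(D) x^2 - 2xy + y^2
A

An expression E(x,y) is invariant under T if E(T(x,y)) = E(x,y). Here T(x,y) = (x/2 - sqrt(3)y/2, sqrt(3)x/2 + y/2).
Substitute the transformed coordinates into each option and compare with the original:
(A) x^2 + y^2  ->  (x/2 - sqrt(3)y/2)^2 + (sqrt(3)x/2 + y/2)^2 = x^2 + y^2   [equals x^2 + y^2: invariant]
(B) x + 2y  ->  (x/2 - sqrt(3)y/2) + 2(sqrt(3)x/2 + y/2) = x/2 + sqrt(3)x - sqrt(3)y/2 + y   [differs from x + 2y: not invariant]
(C) x + y  ->  (x/2 - sqrt(3)y/2) + (sqrt(3)x/2 + y/2) = x/2 + sqrt(3)x/2 - sqrt(3)y/2 + y/2   [differs from x + y: not invariant]
(D) x^2 - 2xy + y^2  ->  (x/2 - sqrt(3)y/2)^2 - 2(x/2 - sqrt(3)y/2)(sqrt(3)x/2 + y/2) + (sqrt(3)x/2 + y/2)^2 = -sqrt(3)x^2/2 + x^2 + xy + sqrt(3)y^2/2 + y^2   [differs from x^2 - 2xy + y^2: not invariant]

Only option (A), x^2 + y^2, is unchanged by the transformation.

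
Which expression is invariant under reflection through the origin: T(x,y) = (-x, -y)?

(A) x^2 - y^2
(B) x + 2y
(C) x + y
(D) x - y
A

The map is reflection through the origin: T(x,y) = (-x, -y).
Substitute the transformed coordinates into each option and compare with the original:
(A) x^2 - y^2  ->  (-x)^2 - (-y)^2 = x^2 - y^2   [equals x^2 - y^2: invariant]
(B) x + 2y  ->  (-x) + 2(-y) = -x - 2y   [differs from x + 2y: not invariant]
(C) x + y  ->  (-x) + (-y) = -x - y   [differs from x + y: not invariant]
(D) x - y  ->  (-x) - (-y) = -x + y   [differs from x - y: not invariant]

Only option (A), x^2 - y^2, is unchanged by the transformation.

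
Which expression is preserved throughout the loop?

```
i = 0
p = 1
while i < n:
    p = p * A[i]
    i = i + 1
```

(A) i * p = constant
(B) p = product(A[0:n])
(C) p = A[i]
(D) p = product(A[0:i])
D

A loop invariant must hold before the first iteration and be re-established by every execution of the body.

(D) p = product(A[0:i]): Initially i = 0 and p = 1 = product of the empty slice A[0:0]. If p = product(A[0:i]) holds at the top of an iteration, the body sets p to product(A[0:i]) * A[i] = product(A[0:i+1]) and then i to i+1, so the property is restored. At exit i = n, giving p = product(A[0:n]).

The other options fail:
(A) i * p = constant: initially i * p = 0, but after one iteration it is 1 * A[0], which is nonzero in general.
(B) p = product(A[0:n]): false before the loop (p = 1, not the full product) -- it only becomes true at exit.
(C) p = A[i]: after the first iteration p = A[0] but i = 1; in general p is a product of several elements, not a single one.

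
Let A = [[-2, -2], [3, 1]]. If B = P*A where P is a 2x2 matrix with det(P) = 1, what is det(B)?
4

By the multiplicative property of determinants, det(B) = det(P*A) = det(P) * det(A) = det(A),
so the determinant is invariant under multiplication by any determinant-1 matrix; we just need det(A).

det(A) = (-2)(1) - (-2)(3) = -2 - (-6) = 4

Therefore det(B) = 1 * 4 = 4.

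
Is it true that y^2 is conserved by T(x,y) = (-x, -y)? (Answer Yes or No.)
Yes

Substitute T(x,y) = (-x, -y) into the expression and compare with the original.

Original: y^2
After applying T: (-y)^2 = y^2

This is identical to the original y^2, so the expression is invariant.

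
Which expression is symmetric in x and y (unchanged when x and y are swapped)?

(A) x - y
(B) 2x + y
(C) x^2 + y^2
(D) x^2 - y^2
C

A symmetric expression is unchanged when the variables are permuted; here the transformation to test is the swap (x, y) -> (y, x).
Substitute the transformed coordinates into each option and compare with the original:
(A) x - y  ->  (y) - (x) = -x + y   [differs from x - y: not invariant]
(B) 2x + y  ->  2(y) + (x) = x + 2y   [differs from 2x + y: not invariant]
(C) x^2 + y^2  ->  (y)^2 + (x)^2 = x^2 + y^2   [equals x^2 + y^2: invariant]
(D) x^2 - y^2  ->  (y)^2 - (x)^2 = -x^2 + y^2   [differs from x^2 - y^2: not invariant]

Only option (C), x^2 + y^2, is unchanged by the transformation.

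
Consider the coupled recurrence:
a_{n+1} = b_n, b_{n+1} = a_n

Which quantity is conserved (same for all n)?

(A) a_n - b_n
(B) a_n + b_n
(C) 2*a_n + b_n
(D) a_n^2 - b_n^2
B

Replace a_n by a_{n+1} = b_n and b_n by b_{n+1} = a_n in each option and simplify:
(A) a_n - b_n  ->  (b_n) - (a_n) = -a_n + b_n   [not conserved]
(B) a_n + b_n  ->  (b_n) + (a_n) = a_n + b_n   [conserved]
(C) 2*a_n + b_n  ->  2*(b_n) + (a_n) = a_n + 2*b_n   [not conserved]
(D) a_n^2 - b_n^2  ->  (b_n)^2 - (a_n)^2 = -a_n^2 + b_n^2   [not conserved]

Only (B) a_n + b_n returns to itself after one step, so it is the conserved quantity.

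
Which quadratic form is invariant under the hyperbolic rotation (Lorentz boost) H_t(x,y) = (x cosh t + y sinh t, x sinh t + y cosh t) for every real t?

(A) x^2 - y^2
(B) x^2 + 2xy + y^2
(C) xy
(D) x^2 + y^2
A

Write x' = x cosh t + y sinh t, y' = x sinh t + y cosh t and substitute into each option:
(A) x^2 - y^2: (x cosh t + y sinh t)^2 - (x sinh t + y cosh t)^2 = x^2(cosh^2 t - sinh^2 t) + 2xy(cosh t sinh t - sinh t cosh t) + y^2(sinh^2 t - cosh^2 t) = x^2 - y^2   [invariant, using cosh^2 t - sinh^2 t = 1]
(B) x^2 + 2xy + y^2: (x' + y')^2 with x' + y' = (x + y)(cosh t + sinh t) = (x + y)e^t, so it becomes (x + y)^2 e^(2t)   [not invariant for t != 0]
(C) xy: (x cosh t + y sinh t)(x sinh t + y cosh t) = xy(cosh^2 t + sinh^2 t) + (x^2 + y^2) sinh t cosh t = xy cosh 2t + (x^2 + y^2)(sinh 2t)/2   [not invariant for t != 0]
(D) x^2 + y^2: (x cosh t + y sinh t)^2 + (x sinh t + y cosh t)^2 = (x^2 + y^2)(cosh^2 t + sinh^2 t) + 4xy sinh t cosh t = (x^2 + y^2) cosh 2t + 2xy sinh 2t   [not invariant for t != 0]

Only (A) x^2 - y^2 is unchanged; it is the Minkowski form preserved by Lorentz boosts, just as x^2 + y^2 is preserved by ordinary rotations.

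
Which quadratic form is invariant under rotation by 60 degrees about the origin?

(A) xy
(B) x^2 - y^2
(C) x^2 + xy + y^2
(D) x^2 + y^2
D

Rotation by 60 degrees sends (x, y) to (x/2 - sqrt(3)y/2, sqrt(3)x/2 + y/2).
Substitute the transformed coordinates into each option and compare with the original:
(A) xy  ->  (x/2 - sqrt(3)y/2)(sqrt(3)x/2 + y/2) = sqrt(3)x^2/4 - xy/2 - sqrt(3)y^2/4   [differs from xy: not invariant]
(B) x^2 - y^2  ->  (x/2 - sqrt(3)y/2)^2 - (sqrt(3)x/2 + y/2)^2 = -x^2/2 - sqrt(3)xy + y^2/2   [differs from x^2 - y^2: not invariant]
(C) x^2 + xy + y^2  ->  (x/2 - sqrt(3)y/2)^2 + (x/2 - sqrt(3)y/2)(sqrt(3)x/2 + y/2) + (sqrt(3)x/2 + y/2)^2 = sqrt(3)x^2/4 + x^2 - xy/2 - sqrt(3)y^2/4 + y^2   [differs from x^2 + xy + y^2: not invariant]
(D) x^2 + y^2  ->  (x/2 - sqrt(3)y/2)^2 + (sqrt(3)x/2 + y/2)^2 = x^2 + y^2   [equals x^2 + y^2: invariant]

Only option (D), x^2 + y^2, is unchanged by the transformation.
x^2 + y^2 is the squared distance from the origin, which rotations preserve.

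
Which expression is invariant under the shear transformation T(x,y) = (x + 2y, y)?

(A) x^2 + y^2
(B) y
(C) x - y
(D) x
B

Under the shear T(x,y) = (x + 2y, y):
Substitute the transformed coordinates into each option and compare with the original:
(A) x^2 + y^2  ->  (x + 2y)^2 + (y)^2 = x^2 + 4xy + 5y^2   [differs from x^2 + y^2: not invariant]
(B) y  ->  (y) = y   [equals y: invariant]
(C) x - y  ->  (x + 2y) - (y) = x + y   [differs from x - y: not invariant]
(D) x  ->  (x + 2y) = x + 2y   [differs from x: not invariant]

Only option (B), y, is unchanged by the transformation.
A horizontal shear moves points parallel to the x-axis, so the y-coordinate (and any function of y alone) is unchanged.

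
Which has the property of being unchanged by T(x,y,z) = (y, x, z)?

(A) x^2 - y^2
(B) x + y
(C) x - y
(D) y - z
B

Apply T(x,y,z) = (y, x, z) to each option, i.e. replace (x, y, z) by the transformed coordinates.
Substitute the transformed coordinates into each option and compare with the original:
(A) x^2 - y^2  ->  (y)^2 - (x)^2 = -x^2 + y^2   [differs from x^2 - y^2: not invariant]
(B) x + y  ->  (y) + (x) = x + y   [equals x + y: invariant]
(C) x - y  ->  (y) - (x) = -x + y   [differs from x - y: not invariant]
(D) y - z  ->  (x) - (z) = x - z   [differs from y - z: not invariant]

Only option (B), x + y, is unchanged by the transformation.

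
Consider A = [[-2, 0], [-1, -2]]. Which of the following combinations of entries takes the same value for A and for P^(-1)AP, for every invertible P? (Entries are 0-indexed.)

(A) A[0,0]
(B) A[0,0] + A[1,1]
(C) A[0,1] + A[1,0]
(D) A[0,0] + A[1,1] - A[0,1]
B

A[0,0] + A[1,1] is the trace of A. By the cyclic property of the trace, tr(P^(-1)AP) = tr(APP^(-1)) = tr(A), so it is the same for every matrix similar to A.

The other combinations are not similarity invariants. For example, take P = [[1, 1], [0, 1]] (det P = 1), so P^(-1) = [[1, -1], [0, 1]] and
B = P^(-1)AP = [[-1, 1], [-1, -3]].
Evaluating each option on A and on B:
(A) A[0,0]: -2 for A, -1 for B -> changes
(B) A[0,0] + A[1,1]: -4 for A, -4 for B -> unchanged
(C) A[0,1] + A[1,0]: -1 for A, 0 for B -> changes
(D) A[0,0] + A[1,1] - A[0,1]: -4 for A, -5 for B -> changes

Only (B) A[0,0] + A[1,1] = -4 survives (and it does so for every P, not just this one), so it is the invariant.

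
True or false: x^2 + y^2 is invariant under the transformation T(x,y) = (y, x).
True

Substitute T(x,y) = (y, x) into the expression and compare with the original.

Original: x^2 + y^2
After applying T: (y)^2 + (x)^2 = x^2 + y^2

This is identical to the original x^2 + y^2, so the expression is invariant.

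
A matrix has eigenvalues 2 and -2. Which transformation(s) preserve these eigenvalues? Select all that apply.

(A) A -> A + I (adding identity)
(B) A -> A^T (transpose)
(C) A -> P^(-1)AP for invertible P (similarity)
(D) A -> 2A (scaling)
B and C

Eigenvalues are preserved by:
1. Similarity transformations: A -> P^(-1)AP (same characteristic polynomial)
2. Transpose: A^T has the same eigenvalues as A

Eigenvalues are NOT preserved by:
- Adding identity: eigenvalues become 2+1, -2+1
- Scaling: eigenvalues become 4, -4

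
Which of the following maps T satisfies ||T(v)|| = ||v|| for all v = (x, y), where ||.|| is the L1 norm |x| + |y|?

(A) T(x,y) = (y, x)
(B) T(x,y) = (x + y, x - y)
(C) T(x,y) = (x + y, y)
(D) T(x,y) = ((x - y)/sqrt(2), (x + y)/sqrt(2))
A

A transformation preserves a norm if ||T(v)|| = ||v|| for every v; a single vector where the norm changes rules an option out.

(A) T(x,y) = (y, x): preserves the norm -- it only permutes the coordinates and/or flips signs, which leaves |x| + |y| unchanged.
(B) T(x,y) = (x + y, x - y): v = (1, 0) has norm |1| + |0| = 1, but T(v) = (1, 1) has norm 2 -- not preserved.
(C) T(x,y) = (x + y, y): v = (0, 1) has norm |0| + |1| = 1, but T(v) = (1, 1) has norm 2 -- not preserved.
(D) T(x,y) = ((x - y)/sqrt(2), (x + y)/sqrt(2)): v = (1, 0) has norm |1| + |0| = 1, but T(v) = (sqrt(2)/2, sqrt(2)/2) has norm sqrt(2) -- not preserved.

Therefore the answer is (A).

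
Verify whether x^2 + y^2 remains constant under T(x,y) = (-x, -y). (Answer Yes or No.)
Yes

Substitute T(x,y) = (-x, -y) into the expression and compare with the original.

Original: x^2 + y^2
After applying T: (-x)^2 + (-y)^2 = x^2 + y^2

This is identical to the original x^2 + y^2, so the expression is invariant.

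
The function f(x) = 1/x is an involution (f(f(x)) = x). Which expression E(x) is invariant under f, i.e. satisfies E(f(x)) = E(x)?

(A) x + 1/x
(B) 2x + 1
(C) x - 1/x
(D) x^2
A

Replace x by f(x) = 1/x in each option and simplify. As a quick numerical cross-check, also compare E(5) with E(f(5)) = E(1/5).

(A) x + 1/x  ->  (1/x) + 1/(1/x), which simplifies back to x + 1/x; check: E(5) = 26/5, E(1/5) = 26/5.   [invariant]
(B) 2x + 1  ->  2(1/x) + 1 = (x + 2)/x; check: E(5) = 11 but E(1/5) = 7/5.   [not invariant]
(C) x - 1/x  ->  (1/x) - 1/(1/x) = -x + 1/x; check: E(5) = 24/5 but E(1/5) = -24/5.   [not invariant]
(D) x^2  ->  (1/x)^2 = x^(-2); check: E(5) = 25 but E(1/5) = 1/25.   [not invariant]

Only (A) is unchanged. E is symmetric under swapping x with f(x) = 1/x, which is exactly what an involution does.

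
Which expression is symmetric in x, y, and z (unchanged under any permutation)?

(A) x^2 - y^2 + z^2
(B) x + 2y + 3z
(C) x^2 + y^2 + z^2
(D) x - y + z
C

A symmetric expression is unchanged when the variables are permuted; here the transformation to test is the swap (x, y) -> (y, x).
A symmetric expression must survive every permutation; the single swap x <-> y already eliminates the distractors, and the keyed expression is also unchanged by x <-> z and y <-> z (each variable enters it in exactly the same way).
Substitute the transformed coordinates into each option and compare with the original:
(A) x^2 - y^2 + z^2  ->  (y)^2 - (x)^2 + z^2 = -x^2 + y^2 + z^2   [differs from x^2 - y^2 + z^2: not invariant]
(B) x + 2y + 3z  ->  (y) + 2(x) + 3z = 2x + y + 3z   [differs from x + 2y + 3z: not invariant]
(C) x^2 + y^2 + z^2  ->  (y)^2 + (x)^2 + z^2 = x^2 + y^2 + z^2   [equals x^2 + y^2 + z^2: invariant]
(D) x - y + z  ->  (y) - (x) + z = -x + y + z   [differs from x - y + z: not invariant]

Only option (C), x^2 + y^2 + z^2, is unchanged by the transformation.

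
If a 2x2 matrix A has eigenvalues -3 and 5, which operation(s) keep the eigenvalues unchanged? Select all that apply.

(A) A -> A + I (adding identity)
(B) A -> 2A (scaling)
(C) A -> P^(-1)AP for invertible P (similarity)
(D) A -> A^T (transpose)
C and D

Eigenvalues are preserved by:
1. Similarity transformations: A -> P^(-1)AP (same characteristic polynomial)
2. Transpose: A^T has the same eigenvalues as A

Eigenvalues are NOT preserved by:
- Adding identity: eigenvalues become -3+1, 5+1
- Scaling: eigenvalues become -6, 10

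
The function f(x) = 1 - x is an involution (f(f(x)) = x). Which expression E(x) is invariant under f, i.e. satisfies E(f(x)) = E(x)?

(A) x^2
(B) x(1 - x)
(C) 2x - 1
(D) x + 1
B

Replace x by f(x) = 1 - x in each option and simplify. As a quick numerical cross-check, also compare E(3) with E(f(3)) = E(-2).

(A) x^2  ->  (1 - x)^2 = (x - 1)^2; check: E(3) = 9 but E(-2) = 4.   [not invariant]
(B) x(1 - x)  ->  (1 - x)(1 - (1 - x)), which simplifies back to x(1 - x); check: E(3) = -6, E(-2) = -6.   [invariant]
(C) 2x - 1  ->  2(1 - x) - 1 = 1 - 2x; check: E(3) = 5 but E(-2) = -5.   [not invariant]
(D) x + 1  ->  (1 - x) + 1 = 2 - x; check: E(3) = 4 but E(-2) = -1.   [not invariant]

Only (B) is unchanged. E is symmetric under swapping x with f(x) = 1 - x, which is exactly what an involution does.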